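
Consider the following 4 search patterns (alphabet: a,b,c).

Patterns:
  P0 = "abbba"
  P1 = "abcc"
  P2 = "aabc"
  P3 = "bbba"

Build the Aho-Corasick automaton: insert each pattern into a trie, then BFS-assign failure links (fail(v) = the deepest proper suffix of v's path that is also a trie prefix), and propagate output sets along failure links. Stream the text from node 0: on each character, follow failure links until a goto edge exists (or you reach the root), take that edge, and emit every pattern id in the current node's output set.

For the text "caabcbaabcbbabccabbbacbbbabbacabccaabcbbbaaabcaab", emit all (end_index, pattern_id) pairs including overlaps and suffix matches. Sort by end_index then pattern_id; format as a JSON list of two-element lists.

Build:
Trie nodes:
  n0 'ε': a→1 b→11
  n1 'a': a→8 b→2
  n2 'ab': b→3 c→6
  n3 'abb': b→4
  n4 'abbb': a→5
  n5 'abbba': ·  ←P0
  n6 'abc': c→7
  n7 'abcc': ·  ←P1
  n8 'aa': b→9
  n9 'aab': c→10
  n10 'aabc': ·  ←P2
  n11 'b': b→12
  n12 'bb': b→13
  n13 'bbb': a→14
  n14 'bbba': ·  ←P3

BFS fail/out derivation:
  n1('a'): parent n0 fail=0; on 'a' 0 → fail=0;  out ∅∪∅=∅
  n11('b'): parent n0 fail=0; on 'b' 0 → fail=0;  out ∅∪∅=∅
  n2('ab'): parent n1 fail=0; on 'b' 0 → fail=11;  out ∅∪∅=∅
  n8('aa'): parent n1 fail=0; on 'a' 0 → fail=1;  out ∅∪∅=∅
  n12('bb'): parent n11 fail=0; on 'b' 0 → fail=11;  out ∅∪∅=∅
  n3('abb'): parent n2 fail=11; on 'b' 11 → fail=12;  out ∅∪∅=∅
  n6('abc'): parent n2 fail=11; on 'c' 11→0 → fail=0;  out ∅∪∅=∅
  n9('aab'): parent n8 fail=1; on 'b' 1 → fail=2;  out ∅∪∅=∅
  n13('bbb'): parent n12 fail=11; on 'b' 11 → fail=12;  out ∅∪∅=∅
  n4('abbb'): parent n3 fail=12; on 'b' 12 → fail=13;  out ∅∪∅=∅
  n7('abcc'): parent n6 fail=0; on 'c' 0 → fail=0;  out {1}∪∅={1}
  n10('aabc'): parent n9 fail=2; on 'c' 2 → fail=6;  out {2}∪∅={2}
  n14('bbba'): parent n13 fail=12; on 'a' 12→11→0 → fail=1;  out {3}∪∅={3}
  n5('abbba'): parent n4 fail=13; on 'a' 13 → fail=14;  out {0}∪{3}={0,3}

Text stream:
pos 0 'c': at 0
pos 1 'a': at 1
pos 2 'a': at 8
pos 3 'b': at 9
pos 4 'c': at 10  ** P2@[1:4]
pos 5 'b': at 11 (via fail)
pos 6 'a': at 1 (via fail)
pos 7 'a': at 8
pos 8 'b': at 9
pos 9 'c': at 10  ** P2@[6:9]
pos 10 'b': at 11 (via fail)
pos 11 'b': at 12
pos 12 'a': at 1 (via fail)
pos 13 'b': at 2
pos 14 'c': at 6
pos 15 'c': at 7  ** P1@[12:15]
pos 16 'a': at 1 (via fail)
pos 17 'b': at 2
pos 18 'b': at 3
pos 19 'b': at 4
pos 20 'a': at 5  ** P0@[16:20],P3@[17:20]
pos 21 'c': at 0 (via fail)
pos 22 'b': at 11
pos 23 'b': at 12
pos 24 'b': at 13
pos 25 'a': at 14  ** P3@[22:25]
pos 26 'b': at 2 (via fail)
pos 27 'b': at 3
pos 28 'a': at 1 (via fail)
pos 29 'c': at 0 (via fail)
pos 30 'a': at 1
pos 31 'b': at 2
pos 32 'c': at 6
pos 33 'c': at 7  ** P1@[30:33]
pos 34 'a': at 1 (via fail)
pos 35 'a': at 8
pos 36 'b': at 9
pos 37 'c': at 10  ** P2@[34:37]
pos 38 'b': at 11 (via fail)
pos 39 'b': at 12
pos 40 'b': at 13
pos 41 'a': at 14  ** P3@[38:41]
pos 42 'a': at 8 (via fail)
pos 43 'a': at 8 (via fail)
pos 44 'b': at 9
pos 45 'c': at 10  ** P2@[42:45]
pos 46 'a': at 1 (via fail)
pos 47 'a': at 8
pos 48 'b': at 9

Result: [[4,2],[9,2],[15,1],[20,0],[20,3],[25,3],[33,1],[37,2],[41,3],[45,2]]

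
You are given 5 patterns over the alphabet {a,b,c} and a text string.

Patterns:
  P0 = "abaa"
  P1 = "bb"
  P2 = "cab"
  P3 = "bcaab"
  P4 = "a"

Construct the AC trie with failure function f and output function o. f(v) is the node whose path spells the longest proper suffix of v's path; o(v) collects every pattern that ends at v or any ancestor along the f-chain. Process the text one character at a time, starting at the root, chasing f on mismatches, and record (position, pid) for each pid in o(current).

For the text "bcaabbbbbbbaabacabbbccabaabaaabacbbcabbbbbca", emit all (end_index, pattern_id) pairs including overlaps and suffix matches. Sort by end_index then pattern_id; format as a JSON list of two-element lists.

Construct AC machine:
Trie nodes:
  n0 'ε': a→1 b→5 c→7
  n1 'a': b→2  ←P4
  n2 'ab': a→3
  n3 'aba': a→4
  n4 'abaa': ·  ←P0
  n5 'b': b→6 c→10
  n6 'bb': ·  ←P1
  n7 'c': a→8
  n8 'ca': b→9
  n9 'cab': ·  ←P2
  n10 'bc': a→11
  n11 'bca': a→12
  n12 'bcaa': b→13
  n13 'bcaab': ·  ←P3

BFS fail/out derivation:
  n1('a'): parent n0 fail=0; on 'a' 0 → fail=0;  out {4}∪∅={4}
  n5('b'): parent n0 fail=0; on 'b' 0 → fail=0;  out ∅∪∅=∅
  n7('c'): parent n0 fail=0; on 'c' 0 → fail=0;  out ∅∪∅=∅
  n2('ab'): parent n1 fail=0; on 'b' 0 → fail=5;  out ∅∪∅=∅
  n6('bb'): parent n5 fail=0; on 'b' 0 → fail=5;  out {1}∪∅={1}
  n8('ca'): parent n7 fail=0; on 'a' 0 → fail=1;  out ∅∪{4}={4}
  n10('bc'): parent n5 fail=0; on 'c' 0 → fail=7;  out ∅∪∅=∅
  n3('aba'): parent n2 fail=5; on 'a' 5→0 → fail=1;  out ∅∪{4}={4}
  n9('cab'): parent n8 fail=1; on 'b' 1 → fail=2;  out {2}∪∅={2}
  n11('bca'): parent n10 fail=7; on 'a' 7 → fail=8;  out ∅∪{4}={4}
  n4('abaa'): parent n3 fail=1; on 'a' 1→0 → fail=1;  out {0}∪{4}={0,4}
  n12('bcaa'): parent n11 fail=8; on 'a' 8→1→0 → fail=1;  out ∅∪{4}={4}
  n13('bcaab'): parent n12 fail=1; on 'b' 1 → fail=2;  out {3}∪∅={3}

Scan:
i=0 'b': node 0→5
i=1 'c': node 5→10
i=2 'a': node 10→11  emit P4@[2:2]
i=3 'a': node 11→12  emit P4@[3:3]
i=4 'b': node 12→13  emit P3@[0:4]
i=5 'b': node 13→6 ·f  emit P1@[4:5]
i=6 'b': node 6→6 ·f  emit P1@[5:6]
i=7 'b': node 6→6 ·f  emit P1@[6:7]
i=8 'b': node 6→6 ·f  emit P1@[7:8]
i=9 'b': node 6→6 ·f  emit P1@[8:9]
i=10 'b': node 6→6 ·f  emit P1@[9:10]
i=11 'a': node 6→1 ·f  emit P4@[11:11]
i=12 'a': node 1→1 ·f  emit P4@[12:12]
i=13 'b': node 1→2
i=14 'a': node 2→3  emit P4@[14:14]
i=15 'c': node 3→7 ·f
i=16 'a': node 7→8  emit P4@[16:16]
i=17 'b': node 8→9  emit P2@[15:17]
i=18 'b': node 9→6 ·f  emit P1@[17:18]
i=19 'b': node 6→6 ·f  emit P1@[18:19]
i=20 'c': node 6→10 ·f
i=21 'c': node 10→7 ·f
i=22 'a': node 7→8  emit P4@[22:22]
i=23 'b': node 8→9  emit P2@[21:23]
i=24 'a': node 9→3 ·f  emit P4@[24:24]
i=25 'a': node 3→4  emit P0@[22:25],P4@[25:25]
i=26 'b': node 4→2 ·f
i=27 'a': node 2→3  emit P4@[27:27]
i=28 'a': node 3→4  emit P0@[25:28],P4@[28:28]
i=29 'a': node 4→1 ·f  emit P4@[29:29]
i=30 'b': node 1→2
i=31 'a': node 2→3  emit P4@[31:31]
i=32 'c': node 3→7 ·f
i=33 'b': node 7→5 ·f
i=34 'b': node 5→6  emit P1@[33:34]
i=35 'c': node 6→10 ·f
i=36 'a': node 10→11  emit P4@[36:36]
i=37 'b': node 11→9 ·f  emit P2@[35:37]
i=38 'b': node 9→6 ·f  emit P1@[37:38]
i=39 'b': node 6→6 ·f  emit P1@[38:39]
i=40 'b': node 6→6 ·f  emit P1@[39:40]
i=41 'b': node 6→6 ·f  emit P1@[40:41]
i=42 'c': node 6→10 ·f
i=43 'a': node 10→11  emit P4@[43:43]

All matches (sorted): [[2,4],[3,4],[4,3],[5,1],[6,1],[7,1],[8,1],[9,1],[10,1],[11,4],[12,4],[14,4],[16,4],[17,2],[18,1],[19,1],[22,4],[23,2],[24,4],[25,0],[25,4],[27,4],[28,0],[28,4],[29,4],[31,4],[34,1],[36,4],[37,2],[38,1],[39,1],[40,1],[41,1],[43,4]]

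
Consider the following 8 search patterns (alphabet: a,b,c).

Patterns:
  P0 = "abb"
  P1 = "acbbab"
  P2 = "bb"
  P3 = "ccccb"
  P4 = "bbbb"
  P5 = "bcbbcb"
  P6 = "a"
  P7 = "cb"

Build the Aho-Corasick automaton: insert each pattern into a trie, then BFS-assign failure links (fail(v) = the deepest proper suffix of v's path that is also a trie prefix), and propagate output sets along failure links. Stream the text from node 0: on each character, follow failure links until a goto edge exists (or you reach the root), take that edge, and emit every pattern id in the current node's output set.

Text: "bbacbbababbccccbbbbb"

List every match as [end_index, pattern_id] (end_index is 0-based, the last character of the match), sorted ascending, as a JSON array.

Build:
Trie (insert patterns):
  0='ε' goto a→1 b→9 c→11
  1='a' goto b→2 c→4  ←P6
  2='ab' goto b→3
  3='abb' goto ·  ←P0
  4='ac' goto b→5
  5='acb' goto b→6
  6='acbb' goto a→7
  7='acbba' goto b→8
  8='acbbab' goto ·  ←P1
  9='b' goto b→10 c→18
  10='bb' goto b→16  ←P2
  11='c' goto b→23 c→12
  12='cc' goto c→13
  13='ccc' goto c→14
  14='cccc' goto b→15
  15='ccccb' goto ·  ←P3
  16='bbb' goto b→17
  17='bbbb' goto ·  ←P4
  18='bc' goto b→19
  19='bcb' goto b→20
  20='bcbb' goto c→21
  21='bcbbc' goto b→22
  22='bcbbcb' goto ·  ←P5
  23='cb' goto ·  ←P7

Failure links (BFS by depth):
  fail(1) 'a': from fail(0)=0 chase 'a': 0 ⇒ 0;  out={6}∪out(0)={6}
  fail(9) 'b': from fail(0)=0 chase 'b': 0 ⇒ 0;  out=∅∪out(0)=∅
  fail(11) 'c': from fail(0)=0 chase 'c': 0 ⇒ 0;  out=∅∪out(0)=∅
  fail(2) 'ab': from fail(1)=0 chase 'b': 0 ⇒ 9;  out=∅∪out(9)=∅
  fail(4) 'ac': from fail(1)=0 chase 'c': 0 ⇒ 11;  out=∅∪out(11)=∅
  fail(10) 'bb': from fail(9)=0 chase 'b': 0 ⇒ 9;  out={2}∪out(9)={2}
  fail(12) 'cc': from fail(11)=0 chase 'c': 0 ⇒ 11;  out=∅∪out(11)=∅
  fail(18) 'bc': from fail(9)=0 chase 'c': 0 ⇒ 11;  out=∅∪out(11)=∅
  fail(23) 'cb': from fail(11)=0 chase 'b': 0 ⇒ 9;  out={7}∪out(9)={7}
  fail(3) 'abb': from fail(2)=9 chase 'b': 9 ⇒ 10;  out={0}∪out(10)={0,2}
  fail(5) 'acb': from fail(4)=11 chase 'b': 11 ⇒ 23;  out=∅∪out(23)={7}
  fail(13) 'ccc': from fail(12)=11 chase 'c': 11 ⇒ 12;  out=∅∪out(12)=∅
  fail(16) 'bbb': from fail(10)=9 chase 'b': 9 ⇒ 10;  out=∅∪out(10)={2}
  fail(19) 'bcb': from fail(18)=11 chase 'b': 11 ⇒ 23;  out=∅∪out(23)={7}
  fail(6) 'acbb': from fail(5)=23 chase 'b': 23→9 ⇒ 10;  out=∅∪out(10)={2}
  fail(14) 'cccc': from fail(13)=12 chase 'c': 12 ⇒ 13;  out=∅∪out(13)=∅
  fail(17) 'bbbb': from fail(16)=10 chase 'b': 10 ⇒ 16;  out={4}∪out(16)={2,4}
  fail(20) 'bcbb': from fail(19)=23 chase 'b': 23→9 ⇒ 10;  out=∅∪out(10)={2}
  fail(7) 'acbba': from fail(6)=10 chase 'a': 10→9→0 ⇒ 1;  out=∅∪out(1)={6}
  fail(15) 'ccccb': from fail(14)=13 chase 'b': 13→12→11 ⇒ 23;  out={3}∪out(23)={3,7}
  fail(21) 'bcbbc': from fail(20)=10 chase 'c': 10→9 ⇒ 18;  out=∅∪out(18)=∅
  fail(8) 'acbbab': from fail(7)=1 chase 'b': 1 ⇒ 2;  out={1}∪out(2)={1}
  fail(22) 'bcbbcb': from fail(21)=18 chase 'b': 18 ⇒ 19;  out={5}∪out(19)={5,7}

Text stream:
i=0 'b': node 0→9
i=1 'b': node 9→10  emit P2@[0:1]
i=2 'a': node 10→1 (fail-walked)  emit P6@[2:2]
i=3 'c': node 1→4
i=4 'b': node 4→5  emit P7@[3:4]
i=5 'b': node 5→6  emit P2@[4:5]
i=6 'a': node 6→7  emit P6@[6:6]
i=7 'b': node 7→8  emit P1@[2:7]
i=8 'a': node 8→1 (fail-walked)  emit P6@[8:8]
i=9 'b': node 1→2
i=10 'b': node 2→3  emit P0@[8:10],P2@[9:10]
i=11 'c': node 3→18 (fail-walked)
i=12 'c': node 18→12 (fail-walked)
i=13 'c': node 12→13
i=14 'c': node 13→14
i=15 'b': node 14→15  emit P3@[11:15],P7@[14:15]
i=16 'b': node 15→10 (fail-walked)  emit P2@[15:16]
i=17 'b': node 10→16  emit P2@[16:17]
i=18 'b': node 16→17  emit P2@[17:18],P4@[15:18]
i=19 'b': node 17→17 (fail-walked)  emit P2@[18:19],P4@[16:19]

Result: [[1,2],[2,6],[4,7],[5,2],[6,6],[7,1],[8,6],[10,0],[10,2],[15,3],[15,7],[16,2],[17,2],[18,2],[18,4],[19,2],[19,4]]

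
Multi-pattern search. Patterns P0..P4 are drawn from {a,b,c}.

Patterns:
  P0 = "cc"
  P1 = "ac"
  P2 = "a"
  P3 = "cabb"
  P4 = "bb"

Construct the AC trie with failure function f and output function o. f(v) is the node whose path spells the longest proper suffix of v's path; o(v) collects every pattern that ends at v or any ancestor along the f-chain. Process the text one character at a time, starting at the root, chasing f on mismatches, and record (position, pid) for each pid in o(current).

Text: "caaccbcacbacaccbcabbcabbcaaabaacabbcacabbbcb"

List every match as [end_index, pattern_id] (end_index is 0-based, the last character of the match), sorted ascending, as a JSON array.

Construct AC machine:
Trie (insert patterns):
  n0 'ε': a→3 b→8 c→1
  n1 'c': a→5 c→2
  n2 'cc': ·  [P0 ends]
  n3 'a': c→4  [P2 ends]
  n4 'ac': ·  [P1 ends]
  n5 'ca': b→6
  n6 'cab': b→7
  n7 'cabb': ·  [P3 ends]
  n8 'b': b→9
  n9 'bb': ·  [P4 ends]

Failure links (BFS by depth):
  fail(1) 'c': from fail(0)=0 chase 'c': 0 ⇒ 0;  out=∅∪out(0)=∅
  fail(3) 'a': from fail(0)=0 chase 'a': 0 ⇒ 0;  out={2}∪out(0)={2}
  fail(8) 'b': from fail(0)=0 chase 'b': 0 ⇒ 0;  out=∅∪out(0)=∅
  fail(2) 'cc': from fail(1)=0 chase 'c': 0 ⇒ 1;  out={0}∪out(1)={0}
  fail(4) 'ac': from fail(3)=0 chase 'c': 0 ⇒ 1;  out={1}∪out(1)={1}
  fail(5) 'ca': from fail(1)=0 chase 'a': 0 ⇒ 3;  out=∅∪out(3)={2}
  fail(9) 'bb': from fail(8)=0 chase 'b': 0 ⇒ 8;  out={4}∪out(8)={4}
  fail(6) 'cab': from fail(5)=3 chase 'b': 3→0 ⇒ 8;  out=∅∪out(8)=∅
  fail(7) 'cabb': from fail(6)=8 chase 'b': 8 ⇒ 9;  out={3}∪out(9)={3,4}

Text stream:
[0] read 'c'  n0⇒n1
[1] read 'a'  n1⇒n5  ** P2@[1:1]
[2] read 'a'  n5⇒n3 (fail-walked)  ** P2@[2:2]
[3] read 'c'  n3⇒n4  ** P1@[2:3]
[4] read 'c'  n4⇒n2 (fail-walked)  ** P0@[3:4]
[5] read 'b'  n2⇒n8 (fail-walked)
[6] read 'c'  n8⇒n1 (fail-walked)
[7] read 'a'  n1⇒n5  ** P2@[7:7]
[8] read 'c'  n5⇒n4 (fail-walked)  ** P1@[7:8]
[9] read 'b'  n4⇒n8 (fail-walked)
[10] read 'a'  n8⇒n3 (fail-walked)  ** P2@[10:10]
[11] read 'c'  n3⇒n4  ** P1@[10:11]
[12] read 'a'  n4⇒n5 (fail-walked)  ** P2@[12:12]
[13] read 'c'  n5⇒n4 (fail-walked)  ** P1@[12:13]
[14] read 'c'  n4⇒n2 (fail-walked)  ** P0@[13:14]
[15] read 'b'  n2⇒n8 (fail-walked)
[16] read 'c'  n8⇒n1 (fail-walked)
[17] read 'a'  n1⇒n5  ** P2@[17:17]
[18] read 'b'  n5⇒n6
[19] read 'b'  n6⇒n7  ** P3@[16:19],P4@[18:19]
[20] read 'c'  n7⇒n1 (fail-walked)
[21] read 'a'  n1⇒n5  ** P2@[21:21]
[22] read 'b'  n5⇒n6
[23] read 'b'  n6⇒n7  ** P3@[20:23],P4@[22:23]
[24] read 'c'  n7⇒n1 (fail-walked)
[25] read 'a'  n1⇒n5  ** P2@[25:25]
[26] read 'a'  n5⇒n3 (fail-walked)  ** P2@[26:26]
[27] read 'a'  n3⇒n3 (fail-walked)  ** P2@[27:27]
[28] read 'b'  n3⇒n8 (fail-walked)
[29] read 'a'  n8⇒n3 (fail-walked)  ** P2@[29:29]
[30] read 'a'  n3⇒n3 (fail-walked)  ** P2@[30:30]
[31] read 'c'  n3⇒n4  ** P1@[30:31]
[32] read 'a'  n4⇒n5 (fail-walked)  ** P2@[32:32]
[33] read 'b'  n5⇒n6
[34] read 'b'  n6⇒n7  ** P3@[31:34],P4@[33:34]
[35] read 'c'  n7⇒n1 (fail-walked)
[36] read 'a'  n1⇒n5  ** P2@[36:36]
[37] read 'c'  n5⇒n4 (fail-walked)  ** P1@[36:37]
[38] read 'a'  n4⇒n5 (fail-walked)  ** P2@[38:38]
[39] read 'b'  n5⇒n6
[40] read 'b'  n6⇒n7  ** P3@[37:40],P4@[39:40]
[41] read 'b'  n7⇒n9 (fail-walked)  ** P4@[40:41]
[42] read 'c'  n9⇒n1 (fail-walked)
[43] read 'b'  n1⇒n8 (fail-walked)

Result: [[1,2],[2,2],[3,1],[4,0],[7,2],[8,1],[10,2],[11,1],[12,2],[13,1],[14,0],[17,2],[19,3],[19,4],[21,2],[23,3],[23,4],[25,2],[26,2],[27,2],[29,2],[30,2],[31,1],[32,2],[34,3],[34,4],[36,2],[37,1],[38,2],[40,3],[40,4],[41,4]]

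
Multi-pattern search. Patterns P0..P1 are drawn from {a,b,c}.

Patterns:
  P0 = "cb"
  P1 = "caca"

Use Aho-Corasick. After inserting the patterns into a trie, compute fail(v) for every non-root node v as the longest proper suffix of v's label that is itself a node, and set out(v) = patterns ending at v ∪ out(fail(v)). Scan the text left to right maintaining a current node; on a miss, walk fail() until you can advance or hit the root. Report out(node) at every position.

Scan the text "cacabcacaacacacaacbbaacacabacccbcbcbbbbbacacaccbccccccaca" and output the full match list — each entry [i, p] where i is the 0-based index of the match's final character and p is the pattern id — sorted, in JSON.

Build automaton:
Trie nodes:
  0='ε' goto c→1
  1='c' goto a→3 b→2
  2='cb' goto ·  [P0 ends]
  3='ca' goto c→4
  4='cac' goto a→5
  5='caca' goto ·  [P1 ends]

Failure links (BFS by depth):
  n1('c'): parent n0 fail=0; on 'c' 0 → fail=0;  out ∅∪∅=∅
  n2('cb'): parent n1 fail=0; on 'b' 0 → fail=0;  out {0}∪∅={0}
  n3('ca'): parent n1 fail=0; on 'a' 0 → fail=0;  out ∅∪∅=∅
  n4('cac'): parent n3 fail=0; on 'c' 0 → fail=1;  out ∅∪∅=∅
  n5('caca'): parent n4 fail=1; on 'a' 1 → fail=3;  out {1}∪∅={1}

Text stream:
pos 0 'c': at 1
pos 1 'a': at 3
pos 2 'c': at 4
pos 3 'a': at 5  ** P1@[0:3]
pos 4 'b': at 0 (fail-walked)
pos 5 'c': at 1
pos 6 'a': at 3
pos 7 'c': at 4
pos 8 'a': at 5  ** P1@[5:8]
pos 9 'a': at 0 (fail-walked)
pos 10 'c': at 1
pos 11 'a': at 3
pos 12 'c': at 4
pos 13 'a': at 5  ** P1@[10:13]
pos 14 'c': at 4 (fail-walked)
pos 15 'a': at 5  ** P1@[12:15]
pos 16 'a': at 0 (fail-walked)
pos 17 'c': at 1
pos 18 'b': at 2  ** P0@[17:18]
pos 19 'b': at 0 (fail-walked)
pos 20 'a': at 0
pos 21 'a': at 0
pos 22 'c': at 1
pos 23 'a': at 3
pos 24 'c': at 4
pos 25 'a': at 5  ** P1@[22:25]
pos 26 'b': at 0 (fail-walked)
pos 27 'a': at 0
pos 28 'c': at 1
pos 29 'c': at 1 (fail-walked)
pos 30 'c': at 1 (fail-walked)
pos 31 'b': at 2  ** P0@[30:31]
pos 32 'c': at 1 (fail-walked)
pos 33 'b': at 2  ** P0@[32:33]
pos 34 'c': at 1 (fail-walked)
pos 35 'b': at 2  ** P0@[34:35]
pos 36 'b': at 0 (fail-walked)
pos 37 'b': at 0
pos 38 'b': at 0
pos 39 'b': at 0
pos 40 'a': at 0
pos 41 'c': at 1
pos 42 'a': at 3
pos 43 'c': at 4
pos 44 'a': at 5  ** P1@[41:44]
pos 45 'c': at 4 (fail-walked)
pos 46 'c': at 1 (fail-walked)
pos 47 'b': at 2  ** P0@[46:47]
pos 48 'c': at 1 (fail-walked)
pos 49 'c': at 1 (fail-walked)
pos 50 'c': at 1 (fail-walked)
pos 51 'c': at 1 (fail-walked)
pos 52 'c': at 1 (fail-walked)
pos 53 'c': at 1 (fail-walked)
pos 54 'a': at 3
pos 55 'c': at 4
pos 56 'a': at 5  ** P1@[53:56]

All matches (sorted): [[3,1],[8,1],[13,1],[15,1],[18,0],[25,1],[31,0],[33,0],[35,0],[44,1],[47,0],[56,1]]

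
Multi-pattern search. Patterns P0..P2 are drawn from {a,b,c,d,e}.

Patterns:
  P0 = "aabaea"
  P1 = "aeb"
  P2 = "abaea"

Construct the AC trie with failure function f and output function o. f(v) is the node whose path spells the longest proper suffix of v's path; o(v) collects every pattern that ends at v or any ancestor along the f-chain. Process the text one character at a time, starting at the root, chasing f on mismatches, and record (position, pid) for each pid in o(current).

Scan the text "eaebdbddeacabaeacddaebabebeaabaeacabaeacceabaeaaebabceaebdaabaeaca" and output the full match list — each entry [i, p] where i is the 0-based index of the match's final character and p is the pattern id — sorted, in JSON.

Build:
Trie (insert patterns):
  n0 'ε': a→1
  n1 'a': a→2 b→9 e→7
  n2 'aa': b→3
  n3 'aab': a→4
  n4 'aaba': e→5
  n5 'aabae': a→6
  n6 'aabaea': ·  ←P0
  n7 'ae': b→8
  n8 'aeb': ·  ←P1
  n9 'ab': a→10
  n10 'aba': e→11
  n11 'abae': a→12
  n12 'abaea': ·  ←P2

BFS fail/out derivation:
  fail(1) 'a': from fail(0)=0 chase 'a': 0 ⇒ 0;  out=∅∪out(0)=∅
  fail(2) 'aa': from fail(1)=0 chase 'a': 0 ⇒ 1;  out=∅∪out(1)=∅
  fail(7) 'ae': from fail(1)=0 chase 'e': 0 ⇒ 0;  out=∅∪out(0)=∅
  fail(9) 'ab': from fail(1)=0 chase 'b': 0 ⇒ 0;  out=∅∪out(0)=∅
  fail(3) 'aab': from fail(2)=1 chase 'b': 1 ⇒ 9;  out=∅∪out(9)=∅
  fail(8) 'aeb': from fail(7)=0 chase 'b': 0 ⇒ 0;  out={1}∪out(0)={1}
  fail(10) 'aba': from fail(9)=0 chase 'a': 0 ⇒ 1;  out=∅∪out(1)=∅
  fail(4) 'aaba': from fail(3)=9 chase 'a': 9 ⇒ 10;  out=∅∪out(10)=∅
  fail(11) 'abae': from fail(10)=1 chase 'e': 1 ⇒ 7;  out=∅∪out(7)=∅
  fail(5) 'aabae': from fail(4)=10 chase 'e': 10 ⇒ 11;  out=∅∪out(11)=∅
  fail(12) 'abaea': from fail(11)=7 chase 'a': 7→0 ⇒ 1;  out={2}∪out(1)={2}
  fail(6) 'aabaea': from fail(5)=11 chase 'a': 11 ⇒ 12;  out={0}∪out(12)={0,2}

Run:
pos 0 'e': at 0
pos 1 'a': at 1
pos 2 'e': at 7
pos 3 'b': at 8  → match P1@[1:3]
pos 4 'd': at 0 (fail-walked)
pos 5 'b': at 0
pos 6 'd': at 0
pos 7 'd': at 0
pos 8 'e': at 0
pos 9 'a': at 1
pos 10 'c': at 0 (fail-walked)
pos 11 'a': at 1
pos 12 'b': at 9
pos 13 'a': at 10
pos 14 'e': at 11
pos 15 'a': at 12  → match P2@[11:15]
pos 16 'c': at 0 (fail-walked)
pos 17 'd': at 0
pos 18 'd': at 0
pos 19 'a': at 1
pos 20 'e': at 7
pos 21 'b': at 8  → match P1@[19:21]
pos 22 'a': at 1 (fail-walked)
pos 23 'b': at 9
pos 24 'e': at 0 (fail-walked)
pos 25 'b': at 0
pos 26 'e': at 0
pos 27 'a': at 1
pos 28 'a': at 2
pos 29 'b': at 3
pos 30 'a': at 4
pos 31 'e': at 5
pos 32 'a': at 6  → match P0@[27:32],P2@[28:32]
pos 33 'c': at 0 (fail-walked)
pos 34 'a': at 1
pos 35 'b': at 9
pos 36 'a': at 10
pos 37 'e': at 11
pos 38 'a': at 12  → match P2@[34:38]
pos 39 'c': at 0 (fail-walked)
pos 40 'c': at 0
pos 41 'e': at 0
pos 42 'a': at 1
pos 43 'b': at 9
pos 44 'a': at 10
pos 45 'e': at 11
pos 46 'a': at 12  → match P2@[42:46]
pos 47 'a': at 2 (fail-walked)
pos 48 'e': at 7 (fail-walked)
pos 49 'b': at 8  → match P1@[47:49]
pos 50 'a': at 1 (fail-walked)
pos 51 'b': at 9
pos 52 'c': at 0 (fail-walked)
pos 53 'e': at 0
pos 54 'a': at 1
pos 55 'e': at 7
pos 56 'b': at 8  → match P1@[54:56]
pos 57 'd': at 0 (fail-walked)
pos 58 'a': at 1
pos 59 'a': at 2
pos 60 'b': at 3
pos 61 'a': at 4
pos 62 'e': at 5
pos 63 'a': at 6  → match P0@[58:63],P2@[59:63]
pos 64 'c': at 0 (fail-walked)
pos 65 'a': at 1

Result: [[3,1],[15,2],[21,1],[32,0],[32,2],[38,2],[46,2],[49,1],[56,1],[63,0],[63,2]]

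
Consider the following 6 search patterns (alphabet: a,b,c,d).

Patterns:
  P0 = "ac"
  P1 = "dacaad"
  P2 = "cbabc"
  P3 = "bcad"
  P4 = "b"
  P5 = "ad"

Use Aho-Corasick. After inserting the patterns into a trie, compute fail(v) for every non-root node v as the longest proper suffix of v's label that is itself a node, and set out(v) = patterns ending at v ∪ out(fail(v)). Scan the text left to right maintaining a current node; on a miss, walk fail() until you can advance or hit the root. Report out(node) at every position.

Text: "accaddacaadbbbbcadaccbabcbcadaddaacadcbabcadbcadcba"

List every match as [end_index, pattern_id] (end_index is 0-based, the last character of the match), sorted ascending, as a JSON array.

Build:
Trie (insert patterns):
  n0 'ε': a→1 b→14 c→9 d→3
  n1 'a': c→2 d→18
  n2 'ac': ·  [P0 ends]
  n3 'd': a→4
  n4 'da': c→5
  n5 'dac': a→6
  n6 'daca': a→7
  n7 'dacaa': d→8
  n8 'dacaad': ·  [P1 ends]
  n9 'c': b→10
  n10 'cb': a→11
  n11 'cba': b→12
  n12 'cbab': c→13
  n13 'cbabc': ·  [P2 ends]
  n14 'b': c→15  [P4 ends]
  n15 'bc': a→16
  n16 'bca': d→17
  n17 'bcad': ·  [P3 ends]
  n18 'ad': ·  [P5 ends]

Failure links (BFS by depth):
  n1('a'): parent n0 fail=0; on 'a' 0 → fail=0;  out ∅∪∅=∅
  n3('d'): parent n0 fail=0; on 'd' 0 → fail=0;  out ∅∪∅=∅
  n9('c'): parent n0 fail=0; on 'c' 0 → fail=0;  out ∅∪∅=∅
  n14('b'): parent n0 fail=0; on 'b' 0 → fail=0;  out {4}∪∅={4}
  n2('ac'): parent n1 fail=0; on 'c' 0 → fail=9;  out {0}∪∅={0}
  n4('da'): parent n3 fail=0; on 'a' 0 → fail=1;  out ∅∪∅=∅
  n10('cb'): parent n9 fail=0; on 'b' 0 → fail=14;  out ∅∪{4}={4}
  n15('bc'): parent n14 fail=0; on 'c' 0 → fail=9;  out ∅∪∅=∅
  n18('ad'): parent n1 fail=0; on 'd' 0 → fail=3;  out {5}∪∅={5}
  n5('dac'): parent n4 fail=1; on 'c' 1 → fail=2;  out ∅∪{0}={0}
  n11('cba'): parent n10 fail=14; on 'a' 14→0 → fail=1;  out ∅∪∅=∅
  n16('bca'): parent n15 fail=9; on 'a' 9→0 → fail=1;  out ∅∪∅=∅
  n6('daca'): parent n5 fail=2; on 'a' 2→9→0 → fail=1;  out ∅∪∅=∅
  n12('cbab'): parent n11 fail=1; on 'b' 1→0 → fail=14;  out ∅∪{4}={4}
  n17('bcad'): parent n16 fail=1; on 'd' 1 → fail=18;  out {3}∪{5}={3,5}
  n7('dacaa'): parent n6 fail=1; on 'a' 1→0 → fail=1;  out ∅∪∅=∅
  n13('cbabc'): parent n12 fail=14; on 'c' 14 → fail=15;  out {2}∪∅={2}
  n8('dacaad'): parent n7 fail=1; on 'd' 1 → fail=18;  out {1}∪{5}={1,5}

Run:
[0] read 'a'  n0⇒n1
[1] read 'c'  n1⇒n2  ** P0@[0:1]
[2] read 'c'  n2⇒n9 (fail-walked)
[3] read 'a'  n9⇒n1 (fail-walked)
[4] read 'd'  n1⇒n18  ** P5@[3:4]
[5] read 'd'  n18⇒n3 (fail-walked)
[6] read 'a'  n3⇒n4
[7] read 'c'  n4⇒n5  ** P0@[6:7]
[8] read 'a'  n5⇒n6
[9] read 'a'  n6⇒n7
[10] read 'd'  n7⇒n8  ** P1@[5:10],P5@[9:10]
[11] read 'b'  n8⇒n14 (fail-walked)  ** P4@[11:11]
[12] read 'b'  n14⇒n14 (fail-walked)  ** P4@[12:12]
[13] read 'b'  n14⇒n14 (fail-walked)  ** P4@[13:13]
[14] read 'b'  n14⇒n14 (fail-walked)  ** P4@[14:14]
[15] read 'c'  n14⇒n15
[16] read 'a'  n15⇒n16
[17] read 'd'  n16⇒n17  ** P3@[14:17],P5@[16:17]
[18] read 'a'  n17⇒n4 (fail-walked)
[19] read 'c'  n4⇒n5  ** P0@[18:19]
[20] read 'c'  n5⇒n9 (fail-walked)
[21] read 'b'  n9⇒n10  ** P4@[21:21]
[22] read 'a'  n10⇒n11
[23] read 'b'  n11⇒n12  ** P4@[23:23]
[24] read 'c'  n12⇒n13  ** P2@[20:24]
[25] read 'b'  n13⇒n10 (fail-walked)  ** P4@[25:25]
[26] read 'c'  n10⇒n15 (fail-walked)
[27] read 'a'  n15⇒n16
[28] read 'd'  n16⇒n17  ** P3@[25:28],P5@[27:28]
[29] read 'a'  n17⇒n4 (fail-walked)
[30] read 'd'  n4⇒n18 (fail-walked)  ** P5@[29:30]
[31] read 'd'  n18⇒n3 (fail-walked)
[32] read 'a'  n3⇒n4
[33] read 'a'  n4⇒n1 (fail-walked)
[34] read 'c'  n1⇒n2  ** P0@[33:34]
[35] read 'a'  n2⇒n1 (fail-walked)
[36] read 'd'  n1⇒n18  ** P5@[35:36]
[37] read 'c'  n18⇒n9 (fail-walked)
[38] read 'b'  n9⇒n10  ** P4@[38:38]
[39] read 'a'  n10⇒n11
[40] read 'b'  n11⇒n12  ** P4@[40:40]
[41] read 'c'  n12⇒n13  ** P2@[37:41]
[42] read 'a'  n13⇒n16 (fail-walked)
[43] read 'd'  n16⇒n17  ** P3@[40:43],P5@[42:43]
[44] read 'b'  n17⇒n14 (fail-walked)  ** P4@[44:44]
[45] read 'c'  n14⇒n15
[46] read 'a'  n15⇒n16
[47] read 'd'  n16⇒n17  ** P3@[44:47],P5@[46:47]
[48] read 'c'  n17⇒n9 (fail-walked)
[49] read 'b'  n9⇒n10  ** P4@[49:49]
[50] read 'a'  n10⇒n11

Matches: [[1,0],[4,5],[7,0],[10,1],[10,5],[11,4],[12,4],[13,4],[14,4],[17,3],[17,5],[19,0],[21,4],[23,4],[24,2],[25,4],[28,3],[28,5],[30,5],[34,0],[36,5],[38,4],[40,4],[41,2],[43,3],[43,5],[44,4],[47,3],[47,5],[49,4]]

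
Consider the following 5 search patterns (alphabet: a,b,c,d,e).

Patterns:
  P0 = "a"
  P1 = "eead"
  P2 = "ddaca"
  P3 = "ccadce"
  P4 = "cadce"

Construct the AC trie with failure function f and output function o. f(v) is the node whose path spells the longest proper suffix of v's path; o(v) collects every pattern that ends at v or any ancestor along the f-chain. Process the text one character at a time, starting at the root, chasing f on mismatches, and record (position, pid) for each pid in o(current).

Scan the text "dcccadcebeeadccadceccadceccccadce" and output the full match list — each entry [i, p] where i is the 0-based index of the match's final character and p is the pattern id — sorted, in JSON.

Construct AC machine:
Trie (insert patterns):
  0='ε' goto a→1 c→11 d→6 e→2
  1='a' goto ·  ←P0
  2='e' goto e→3
  3='ee' goto a→4
  4='eea' goto d→5
  5='eead' goto ·  ←P1
  6='d' goto d→7
  7='dd' goto a→8
  8='dda' goto c→9
  9='ddac' goto a→10
  10='ddaca' goto ·  ←P2
  11='c' goto a→17 c→12
  12='cc' goto a→13
  13='cca' goto d→14
  14='ccad' goto c→15
  15='ccadc' goto e→16
  16='ccadce' goto ·  ←P3
  17='ca' goto d→18
  18='cad' goto c→19
  19='cadc' goto e→20
  20='cadce' goto ·  ←P4

BFS fail/out derivation:
  n1('a'): parent n0 fail=0; on 'a' 0 → fail=0;  out {0}∪∅={0}
  n2('e'): parent n0 fail=0; on 'e' 0 → fail=0;  out ∅∪∅=∅
  n6('d'): parent n0 fail=0; on 'd' 0 → fail=0;  out ∅∪∅=∅
  n11('c'): parent n0 fail=0; on 'c' 0 → fail=0;  out ∅∪∅=∅
  n3('ee'): parent n2 fail=0; on 'e' 0 → fail=2;  out ∅∪∅=∅
  n7('dd'): parent n6 fail=0; on 'd' 0 → fail=6;  out ∅∪∅=∅
  n12('cc'): parent n11 fail=0; on 'c' 0 → fail=11;  out ∅∪∅=∅
  n17('ca'): parent n11 fail=0; on 'a' 0 → fail=1;  out ∅∪{0}={0}
  n4('eea'): parent n3 fail=2; on 'a' 2→0 → fail=1;  out ∅∪{0}={0}
  n8('dda'): parent n7 fail=6; on 'a' 6→0 → fail=1;  out ∅∪{0}={0}
  n13('cca'): parent n12 fail=11; on 'a' 11 → fail=17;  out ∅∪{0}={0}
  n18('cad'): parent n17 fail=1; on 'd' 1→0 → fail=6;  out ∅∪∅=∅
  n5('eead'): parent n4 fail=1; on 'd' 1→0 → fail=6;  out {1}∪∅={1}
  n9('ddac'): parent n8 fail=1; on 'c' 1→0 → fail=11;  out ∅∪∅=∅
  n14('ccad'): parent n13 fail=17; on 'd' 17 → fail=18;  out ∅∪∅=∅
  n19('cadc'): parent n18 fail=6; on 'c' 6→0 → fail=11;  out ∅∪∅=∅
  n10('ddaca'): parent n9 fail=11; on 'a' 11 → fail=17;  out {2}∪{0}={0,2}
  n15('ccadc'): parent n14 fail=18; on 'c' 18 → fail=19;  out ∅∪∅=∅
  n20('cadce'): parent n19 fail=11; on 'e' 11→0 → fail=2;  out {4}∪∅={4}
  n16('ccadce'): parent n15 fail=19; on 'e' 19 → fail=20;  out {3}∪{4}={3,4}

Run:
pos 0 'd': at 6
pos 1 'c': at 11 ·f
pos 2 'c': at 12
pos 3 'c': at 12 ·f
pos 4 'a': at 13  ** P0@[4:4]
pos 5 'd': at 14
pos 6 'c': at 15
pos 7 'e': at 16  ** P3@[2:7],P4@[3:7]
pos 8 'b': at 0 ·f
pos 9 'e': at 2
pos 10 'e': at 3
pos 11 'a': at 4  ** P0@[11:11]
pos 12 'd': at 5  ** P1@[9:12]
pos 13 'c': at 11 ·f
pos 14 'c': at 12
pos 15 'a': at 13  ** P0@[15:15]
pos 16 'd': at 14
pos 17 'c': at 15
pos 18 'e': at 16  ** P3@[13:18],P4@[14:18]
pos 19 'c': at 11 ·f
pos 20 'c': at 12
pos 21 'a': at 13  ** P0@[21:21]
pos 22 'd': at 14
pos 23 'c': at 15
pos 24 'e': at 16  ** P3@[19:24],P4@[20:24]
pos 25 'c': at 11 ·f
pos 26 'c': at 12
pos 27 'c': at 12 ·f
pos 28 'c': at 12 ·f
pos 29 'a': at 13  ** P0@[29:29]
pos 30 'd': at 14
pos 31 'c': at 15
pos 32 'e': at 16  ** P3@[27:32],P4@[28:32]

All matches (sorted): [[4,0],[7,3],[7,4],[11,0],[12,1],[15,0],[18,3],[18,4],[21,0],[24,3],[24,4],[29,0],[32,3],[32,4]]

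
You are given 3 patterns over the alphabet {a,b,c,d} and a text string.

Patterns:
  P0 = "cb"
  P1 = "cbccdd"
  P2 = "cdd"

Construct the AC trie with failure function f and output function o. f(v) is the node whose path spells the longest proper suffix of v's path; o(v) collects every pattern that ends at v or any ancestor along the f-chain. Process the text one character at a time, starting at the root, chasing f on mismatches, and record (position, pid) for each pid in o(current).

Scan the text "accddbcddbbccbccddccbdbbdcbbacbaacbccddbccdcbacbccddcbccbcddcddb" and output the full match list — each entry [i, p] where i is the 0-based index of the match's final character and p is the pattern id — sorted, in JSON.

Build automaton:
Trie nodes:
  0='ε' goto c→1
  1='c' goto b→2 d→7
  2='cb' goto c→3  [P0 ends]
  3='cbc' goto c→4
  4='cbcc' goto d→5
  5='cbccd' goto d→6
  6='cbccdd' goto ·  [P1 ends]
  7='cd' goto d→8
  8='cdd' goto ·  [P2 ends]

Failure links (BFS by depth):
  fail(1) 'c': from fail(0)=0 chase 'c': 0 ⇒ 0;  out=∅∪out(0)=∅
  fail(2) 'cb': from fail(1)=0 chase 'b': 0 ⇒ 0;  out={0}∪out(0)={0}
  fail(7) 'cd': from fail(1)=0 chase 'd': 0 ⇒ 0;  out=∅∪out(0)=∅
  fail(3) 'cbc': from fail(2)=0 chase 'c': 0 ⇒ 1;  out=∅∪out(1)=∅
  fail(8) 'cdd': from fail(7)=0 chase 'd': 0 ⇒ 0;  out={2}∪out(0)={2}
  fail(4) 'cbcc': from fail(3)=1 chase 'c': 1→0 ⇒ 1;  out=∅∪out(1)=∅
  fail(5) 'cbccd': from fail(4)=1 chase 'd': 1 ⇒ 7;  out=∅∪out(7)=∅
  fail(6) 'cbccdd': from fail(5)=7 chase 'd': 7 ⇒ 8;  out={1}∪out(8)={1,2}

Scan:
[0] read 'a'  n0⇒n0
[1] read 'c'  n0⇒n1
[2] read 'c'  n1⇒n1 ·f
[3] read 'd'  n1⇒n7
[4] read 'd'  n7⇒n8  ** P2@[2:4]
[5] read 'b'  n8⇒n0 ·f
[6] read 'c'  n0⇒n1
[7] read 'd'  n1⇒n7
[8] read 'd'  n7⇒n8  ** P2@[6:8]
[9] read 'b'  n8⇒n0 ·f
[10] read 'b'  n0⇒n0
[11] read 'c'  n0⇒n1
[12] read 'c'  n1⇒n1 ·f
[13] read 'b'  n1⇒n2  ** P0@[12:13]
[14] read 'c'  n2⇒n3
[15] read 'c'  n3⇒n4
[16] read 'd'  n4⇒n5
[17] read 'd'  n5⇒n6  ** P1@[12:17],P2@[15:17]
[18] read 'c'  n6⇒n1 ·f
[19] read 'c'  n1⇒n1 ·f
[20] read 'b'  n1⇒n2  ** P0@[19:20]
[21] read 'd'  n2⇒n0 ·f
[22] read 'b'  n0⇒n0
[23] read 'b'  n0⇒n0
[24] read 'd'  n0⇒n0
[25] read 'c'  n0⇒n1
[26] read 'b'  n1⇒n2  ** P0@[25:26]
[27] read 'b'  n2⇒n0 ·f
[28] read 'a'  n0⇒n0
[29] read 'c'  n0⇒n1
[30] read 'b'  n1⇒n2  ** P0@[29:30]
[31] read 'a'  n2⇒n0 ·f
[32] read 'a'  n0⇒n0
[33] read 'c'  n0⇒n1
[34] read 'b'  n1⇒n2  ** P0@[33:34]
[35] read 'c'  n2⇒n3
[36] read 'c'  n3⇒n4
[37] read 'd'  n4⇒n5
[38] read 'd'  n5⇒n6  ** P1@[33:38],P2@[36:38]
[39] read 'b'  n6⇒n0 ·f
[40] read 'c'  n0⇒n1
[41] read 'c'  n1⇒n1 ·f
[42] read 'd'  n1⇒n7
[43] read 'c'  n7⇒n1 ·f
[44] read 'b'  n1⇒n2  ** P0@[43:44]
[45] read 'a'  n2⇒n0 ·f
[46] read 'c'  n0⇒n1
[47] read 'b'  n1⇒n2  ** P0@[46:47]
[48] read 'c'  n2⇒n3
[49] read 'c'  n3⇒n4
[50] read 'd'  n4⇒n5
[51] read 'd'  n5⇒n6  ** P1@[46:51],P2@[49:51]
[52] read 'c'  n6⇒n1 ·f
[53] read 'b'  n1⇒n2  ** P0@[52:53]
[54] read 'c'  n2⇒n3
[55] read 'c'  n3⇒n4
[56] read 'b'  n4⇒n2 ·f  ** P0@[55:56]
[57] read 'c'  n2⇒n3
[58] read 'd'  n3⇒n7 ·f
[59] read 'd'  n7⇒n8  ** P2@[57:59]
[60] read 'c'  n8⇒n1 ·f
[61] read 'd'  n1⇒n7
[62] read 'd'  n7⇒n8  ** P2@[60:62]
[63] read 'b'  n8⇒n0 ·f

Matches: [[4,2],[8,2],[13,0],[17,1],[17,2],[20,0],[26,0],[30,0],[34,0],[38,1],[38,2],[44,0],[47,0],[51,1],[51,2],[53,0],[56,0],[59,2],[62,2]]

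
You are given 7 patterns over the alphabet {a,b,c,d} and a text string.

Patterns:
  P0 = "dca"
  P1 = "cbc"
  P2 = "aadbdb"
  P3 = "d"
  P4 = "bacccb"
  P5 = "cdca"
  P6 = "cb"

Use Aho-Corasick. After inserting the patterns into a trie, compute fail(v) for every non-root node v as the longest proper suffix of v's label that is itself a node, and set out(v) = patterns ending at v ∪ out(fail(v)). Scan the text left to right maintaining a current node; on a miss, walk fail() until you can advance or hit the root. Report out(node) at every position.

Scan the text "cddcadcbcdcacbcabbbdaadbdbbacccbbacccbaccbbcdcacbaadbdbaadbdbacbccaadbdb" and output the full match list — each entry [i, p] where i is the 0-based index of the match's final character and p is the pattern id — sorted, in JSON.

Build automaton:
Trie (insert patterns):
  0='ε' goto a→7 b→13 c→4 d→1
  1='d' goto c→2  [P3 ends]
  2='dc' goto a→3
  3='dca' goto ·  [P0 ends]
  4='c' goto b→5 d→19
  5='cb' goto c→6  [P6 ends]
  6='cbc' goto ·  [P1 ends]
  7='a' goto a→8
  8='aa' goto d→9
  9='aad' goto b→10
  10='aadb' goto d→11
  11='aadbd' goto b→12
  12='aadbdb' goto ·  [P2 ends]
  13='b' goto a→14
  14='ba' goto c→15
  15='bac' goto c→16
  16='bacc' goto c→17
  17='baccc' goto b→18
  18='bacccb' goto ·  [P4 ends]
  19='cd' goto c→20
  20='cdc' goto a→21
  21='cdca' goto ·  [P5 ends]

BFS fail/out derivation:
  fail(1) 'd': from fail(0)=0 chase 'd': 0 ⇒ 0;  out={3}∪out(0)={3}
  fail(4) 'c': from fail(0)=0 chase 'c': 0 ⇒ 0;  out=∅∪out(0)=∅
  fail(7) 'a': from fail(0)=0 chase 'a': 0 ⇒ 0;  out=∅∪out(0)=∅
  fail(13) 'b': from fail(0)=0 chase 'b': 0 ⇒ 0;  out=∅∪out(0)=∅
  fail(2) 'dc': from fail(1)=0 chase 'c': 0 ⇒ 4;  out=∅∪out(4)=∅
  fail(5) 'cb': from fail(4)=0 chase 'b': 0 ⇒ 13;  out={6}∪out(13)={6}
  fail(8) 'aa': from fail(7)=0 chase 'a': 0 ⇒ 7;  out=∅∪out(7)=∅
  fail(14) 'ba': from fail(13)=0 chase 'a': 0 ⇒ 7;  out=∅∪out(7)=∅
  fail(19) 'cd': from fail(4)=0 chase 'd': 0 ⇒ 1;  out=∅∪out(1)={3}
  fail(3) 'dca': from fail(2)=4 chase 'a': 4→0 ⇒ 7;  out={0}∪out(7)={0}
  fail(6) 'cbc': from fail(5)=13 chase 'c': 13→0 ⇒ 4;  out={1}∪out(4)={1}
  fail(9) 'aad': from fail(8)=7 chase 'd': 7→0 ⇒ 1;  out=∅∪out(1)={3}
  fail(15) 'bac': from fail(14)=7 chase 'c': 7→0 ⇒ 4;  out=∅∪out(4)=∅
  fail(20) 'cdc': from fail(19)=1 chase 'c': 1 ⇒ 2;  out=∅∪out(2)=∅
  fail(10) 'aadb': from fail(9)=1 chase 'b': 1→0 ⇒ 13;  out=∅∪out(13)=∅
  fail(16) 'bacc': from fail(15)=4 chase 'c': 4→0 ⇒ 4;  out=∅∪out(4)=∅
  fail(21) 'cdca': from fail(20)=2 chase 'a': 2 ⇒ 3;  out={5}∪out(3)={0,5}
  fail(11) 'aadbd': from fail(10)=13 chase 'd': 13→0 ⇒ 1;  out=∅∪out(1)={3}
  fail(17) 'baccc': from fail(16)=4 chase 'c': 4→0 ⇒ 4;  out=∅∪out(4)=∅
  fail(12) 'aadbdb': from fail(11)=1 chase 'b': 1→0 ⇒ 13;  out={2}∪out(13)={2}
  fail(18) 'bacccb': from fail(17)=4 chase 'b': 4 ⇒ 5;  out={4}∪out(5)={4,6}

Text stream:
i=0 'c': node 0→4
i=1 'd': node 4→19  → match P3@[1:1]
i=2 'd': node 19→1 (fail-walked)  → match P3@[2:2]
i=3 'c': node 1→2
i=4 'a': node 2→3  → match P0@[2:4]
i=5 'd': node 3→1 (fail-walked)  → match P3@[5:5]
i=6 'c': node 1→2
i=7 'b': node 2→5 (fail-walked)  → match P6@[6:7]
i=8 'c': node 5→6  → match P1@[6:8]
i=9 'd': node 6→19 (fail-walked)  → match P3@[9:9]
i=10 'c': node 19→20
i=11 'a': node 20→21  → match P0@[9:11],P5@[8:11]
i=12 'c': node 21→4 (fail-walked)
i=13 'b': node 4→5  → match P6@[12:13]
i=14 'c': node 5→6  → match P1@[12:14]
i=15 'a': node 6→7 (fail-walked)
i=16 'b': node 7→13 (fail-walked)
i=17 'b': node 13→13 (fail-walked)
i=18 'b': node 13→13 (fail-walked)
i=19 'd': node 13→1 (fail-walked)  → match P3@[19:19]
i=20 'a': node 1→7 (fail-walked)
i=21 'a': node 7→8
i=22 'd': node 8→9  → match P3@[22:22]
i=23 'b': node 9→10
i=24 'd': node 10→11  → match P3@[24:24]
i=25 'b': node 11→12  → match P2@[20:25]
i=26 'b': node 12→13 (fail-walked)
i=27 'a': node 13→14
i=28 'c': node 14→15
i=29 'c': node 15→16
i=30 'c': node 16→17
i=31 'b': node 17→18  → match P4@[26:31],P6@[30:31]
i=32 'b': node 18→13 (fail-walked)
i=33 'a': node 13→14
i=34 'c': node 14→15
i=35 'c': node 15→16
i=36 'c': node 16→17
i=37 'b': node 17→18  → match P4@[32:37],P6@[36:37]
i=38 'a': node 18→14 (fail-walked)
i=39 'c': node 14→15
i=40 'c': node 15→16
i=41 'b': node 16→5 (fail-walked)  → match P6@[40:41]
i=42 'b': node 5→13 (fail-walked)
i=43 'c': node 13→4 (fail-walked)
i=44 'd': node 4→19  → match P3@[44:44]
i=45 'c': node 19→20
i=46 'a': node 20→21  → match P0@[44:46],P5@[43:46]
i=47 'c': node 21→4 (fail-walked)
i=48 'b': node 4→5  → match P6@[47:48]
i=49 'a': node 5→14 (fail-walked)
i=50 'a': node 14→8 (fail-walked)
i=51 'd': node 8→9  → match P3@[51:51]
i=52 'b': node 9→10
i=53 'd': node 10→11  → match P3@[53:53]
i=54 'b': node 11→12  → match P2@[49:54]
i=55 'a': node 12→14 (fail-walked)
i=56 'a': node 14→8 (fail-walked)
i=57 'd': node 8→9  → match P3@[57:57]
i=58 'b': node 9→10
i=59 'd': node 10→11  → match P3@[59:59]
i=60 'b': node 11→12  → match P2@[55:60]
i=61 'a': node 12→14 (fail-walked)
i=62 'c': node 14→15
i=63 'b': node 15→5 (fail-walked)  → match P6@[62:63]
i=64 'c': node 5→6  → match P1@[62:64]
i=65 'c': node 6→4 (fail-walked)
i=66 'a': node 4→7 (fail-walked)
i=67 'a': node 7→8
i=68 'd': node 8→9  → match P3@[68:68]
i=69 'b': node 9→10
i=70 'd': node 10→11  → match P3@[70:70]
i=71 'b': node 11→12  → match P2@[66:71]

Matches: [[1,3],[2,3],[4,0],[5,3],[7,6],[8,1],[9,3],[11,0],[11,5],[13,6],[14,1],[19,3],[22,3],[24,3],[25,2],[31,4],[31,6],[37,4],[37,6],[41,6],[44,3],[46,0],[46,5],[48,6],[51,3],[53,3],[54,2],[57,3],[59,3],[60,2],[63,6],[64,1],[68,3],[70,3],[71,2]]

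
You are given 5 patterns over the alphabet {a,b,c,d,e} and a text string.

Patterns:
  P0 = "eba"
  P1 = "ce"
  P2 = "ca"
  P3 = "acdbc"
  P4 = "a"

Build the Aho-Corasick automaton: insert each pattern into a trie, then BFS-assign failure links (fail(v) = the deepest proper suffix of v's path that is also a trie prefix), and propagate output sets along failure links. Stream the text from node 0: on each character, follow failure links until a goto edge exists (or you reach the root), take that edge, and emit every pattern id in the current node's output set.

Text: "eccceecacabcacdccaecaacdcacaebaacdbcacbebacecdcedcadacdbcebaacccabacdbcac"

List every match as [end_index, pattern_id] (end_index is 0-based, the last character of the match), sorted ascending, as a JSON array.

Construct AC machine:
Trie nodes:
  0='ε' goto a→7 c→4 e→1
  1='e' goto b→2
  2='eb' goto a→3
  3='eba' goto ·  [P0 ends]
  4='c' goto a→6 e→5
  5='ce' goto ·  [P1 ends]
  6='ca' goto ·  [P2 ends]
  7='a' goto c→8  [P4 ends]
  8='ac' goto d→9
  9='acd' goto b→10
  10='acdb' goto c→11
  11='acdbc' goto ·  [P3 ends]

BFS fail/out derivation:
  fail(1) 'e': from fail(0)=0 chase 'e': 0 ⇒ 0;  out=∅∪out(0)=∅
  fail(4) 'c': from fail(0)=0 chase 'c': 0 ⇒ 0;  out=∅∪out(0)=∅
  fail(7) 'a': from fail(0)=0 chase 'a': 0 ⇒ 0;  out={4}∪out(0)={4}
  fail(2) 'eb': from fail(1)=0 chase 'b': 0 ⇒ 0;  out=∅∪out(0)=∅
  fail(5) 'ce': from fail(4)=0 chase 'e': 0 ⇒ 1;  out={1}∪out(1)={1}
  fail(6) 'ca': from fail(4)=0 chase 'a': 0 ⇒ 7;  out={2}∪out(7)={2,4}
  fail(8) 'ac': from fail(7)=0 chase 'c': 0 ⇒ 4;  out=∅∪out(4)=∅
  fail(3) 'eba': from fail(2)=0 chase 'a': 0 ⇒ 7;  out={0}∪out(7)={0,4}
  fail(9) 'acd': from fail(8)=4 chase 'd': 4→0 ⇒ 0;  out=∅∪out(0)=∅
  fail(10) 'acdb': from fail(9)=0 chase 'b': 0 ⇒ 0;  out=∅∪out(0)=∅
  fail(11) 'acdbc': from fail(10)=0 chase 'c': 0 ⇒ 4;  out={3}∪out(4)={3}

Text stream:
[0] read 'e'  n0⇒n1
[1] read 'c'  n1⇒n4 (via fail)
[2] read 'c'  n4⇒n4 (via fail)
[3] read 'c'  n4⇒n4 (via fail)
[4] read 'e'  n4⇒n5  → match P1@[3:4]
[5] read 'e'  n5⇒n1 (via fail)
[6] read 'c'  n1⇒n4 (via fail)
[7] read 'a'  n4⇒n6  → match P2@[6:7],P4@[7:7]
[8] read 'c'  n6⇒n8 (via fail)
[9] read 'a'  n8⇒n6 (via fail)  → match P2@[8:9],P4@[9:9]
[10] read 'b'  n6⇒n0 (via fail)
[11] read 'c'  n0⇒n4
[12] read 'a'  n4⇒n6  → match P2@[11:12],P4@[12:12]
[13] read 'c'  n6⇒n8 (via fail)
[14] read 'd'  n8⇒n9
[15] read 'c'  n9⇒n4 (via fail)
[16] read 'c'  n4⇒n4 (via fail)
[17] read 'a'  n4⇒n6  → match P2@[16:17],P4@[17:17]
[18] read 'e'  n6⇒n1 (via fail)
[19] read 'c'  n1⇒n4 (via fail)
[20] read 'a'  n4⇒n6  → match P2@[19:20],P4@[20:20]
[21] read 'a'  n6⇒n7 (via fail)  → match P4@[21:21]
[22] read 'c'  n7⇒n8
[23] read 'd'  n8⇒n9
[24] read 'c'  n9⇒n4 (via fail)
[25] read 'a'  n4⇒n6  → match P2@[24:25],P4@[25:25]
[26] read 'c'  n6⇒n8 (via fail)
[27] read 'a'  n8⇒n6 (via fail)  → match P2@[26:27],P4@[27:27]
[28] read 'e'  n6⇒n1 (via fail)
[29] read 'b'  n1⇒n2
[30] read 'a'  n2⇒n3  → match P0@[28:30],P4@[30:30]
[31] read 'a'  n3⇒n7 (via fail)  → match P4@[31:31]
[32] read 'c'  n7⇒n8
[33] read 'd'  n8⇒n9
[34] read 'b'  n9⇒n10
[35] read 'c'  n10⇒n11  → match P3@[31:35]
[36] read 'a'  n11⇒n6 (via fail)  → match P2@[35:36],P4@[36:36]
[37] read 'c'  n6⇒n8 (via fail)
[38] read 'b'  n8⇒n0 (via fail)
[39] read 'e'  n0⇒n1
[40] read 'b'  n1⇒n2
[41] read 'a'  n2⇒n3  → match P0@[39:41],P4@[41:41]
[42] read 'c'  n3⇒n8 (via fail)
[43] read 'e'  n8⇒n5 (via fail)  → match P1@[42:43]
[44] read 'c'  n5⇒n4 (via fail)
[45] read 'd'  n4⇒n0 (via fail)
[46] read 'c'  n0⇒n4
[47] read 'e'  n4⇒n5  → match P1@[46:47]
[48] read 'd'  n5⇒n0 (via fail)
[49] read 'c'  n0⇒n4
[50] read 'a'  n4⇒n6  → match P2@[49:50],P4@[50:50]
[51] read 'd'  n6⇒n0 (via fail)
[52] read 'a'  n0⇒n7  → match P4@[52:52]
[53] read 'c'  n7⇒n8
[54] read 'd'  n8⇒n9
[55] read 'b'  n9⇒n10
[56] read 'c'  n10⇒n11  → match P3@[52:56]
[57] read 'e'  n11⇒n5 (via fail)  → match P1@[56:57]
[58] read 'b'  n5⇒n2 (via fail)
[59] read 'a'  n2⇒n3  → match P0@[57:59],P4@[59:59]
[60] read 'a'  n3⇒n7 (via fail)  → match P4@[60:60]
[61] read 'c'  n7⇒n8
[62] read 'c'  n8⇒n4 (via fail)
[63] read 'c'  n4⇒n4 (via fail)
[64] read 'a'  n4⇒n6  → match P2@[63:64],P4@[64:64]
[65] read 'b'  n6⇒n0 (via fail)
[66] read 'a'  n0⇒n7  → match P4@[66:66]
[67] read 'c'  n7⇒n8
[68] read 'd'  n8⇒n9
[69] read 'b'  n9⇒n10
[70] read 'c'  n10⇒n11  → match P3@[66:70]
[71] read 'a'  n11⇒n6 (via fail)  → match P2@[70:71],P4@[71:71]
[72] read 'c'  n6⇒n8 (via fail)

All matches (sorted): [[4,1],[7,2],[7,4],[9,2],[9,4],[12,2],[12,4],[17,2],[17,4],[20,2],[20,4],[21,4],[25,2],[25,4],[27,2],[27,4],[30,0],[30,4],[31,4],[35,3],[36,2],[36,4],[41,0],[41,4],[43,1],[47,1],[50,2],[50,4],[52,4],[56,3],[57,1],[59,0],[59,4],[60,4],[64,2],[64,4],[66,4],[70,3],[71,2],[71,4]]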